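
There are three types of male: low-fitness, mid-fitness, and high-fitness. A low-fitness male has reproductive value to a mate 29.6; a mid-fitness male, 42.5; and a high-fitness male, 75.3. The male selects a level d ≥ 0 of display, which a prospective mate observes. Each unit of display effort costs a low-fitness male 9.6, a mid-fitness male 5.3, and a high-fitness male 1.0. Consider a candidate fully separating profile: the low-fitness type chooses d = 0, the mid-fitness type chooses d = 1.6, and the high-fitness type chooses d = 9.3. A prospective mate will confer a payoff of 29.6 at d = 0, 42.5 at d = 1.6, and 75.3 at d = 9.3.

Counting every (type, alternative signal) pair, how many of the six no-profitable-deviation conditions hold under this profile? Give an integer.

6

Low-fitness (own payoff 29.6): to d=1.6 gives 42.5 − 9.6×1.6 = 27.14 → no gain ✓; to d=9.3 gives 75.3 − 9.6×9.3 = -13.98 → no gain ✓.
Mid-fitness (own payoff 42.5 − 5.3×1.6 = 34.02): to d=0 gives 29.6 → no gain ✓; to d=9.3 gives 75.3 − 5.3×9.3 = 26.01 → no gain ✓.
High-fitness (own payoff 75.3 − 1.0×9.3 = 66): to d=0 gives 29.6 → no gain ✓; to d=1.6 gives 42.5 − 1.0×1.6 = 40.9 → no gain ✓.
6 of the 6 constraints hold; this profile is a separating equilibrium.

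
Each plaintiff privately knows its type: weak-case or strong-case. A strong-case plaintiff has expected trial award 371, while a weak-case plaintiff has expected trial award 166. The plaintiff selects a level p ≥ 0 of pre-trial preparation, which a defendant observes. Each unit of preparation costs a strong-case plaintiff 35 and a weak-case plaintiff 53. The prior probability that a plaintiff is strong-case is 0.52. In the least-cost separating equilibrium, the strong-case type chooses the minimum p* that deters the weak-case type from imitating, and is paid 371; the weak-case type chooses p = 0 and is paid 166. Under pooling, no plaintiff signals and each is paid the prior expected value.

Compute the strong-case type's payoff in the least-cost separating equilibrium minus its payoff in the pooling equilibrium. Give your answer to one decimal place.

Least-cost separating signal: p* solves 166 = 371 − 53·p*, so p* = (371 − 166)/53 ≈ 3.8679.
Strong-case type's separating payoff: 371 − 35 × p* = 371 − 35 × (371 − 166)/53 = 371 − 7175/53 ≈ 235.623.
Pooling payoff: 0.52 × 371 + 0.48 × 166 = 272.6.
Difference: 235.623 − 272.6 = -36.977, i.e. -37.0 to one decimal place.
The strong-case type would prefer the pooling outcome.

-37.0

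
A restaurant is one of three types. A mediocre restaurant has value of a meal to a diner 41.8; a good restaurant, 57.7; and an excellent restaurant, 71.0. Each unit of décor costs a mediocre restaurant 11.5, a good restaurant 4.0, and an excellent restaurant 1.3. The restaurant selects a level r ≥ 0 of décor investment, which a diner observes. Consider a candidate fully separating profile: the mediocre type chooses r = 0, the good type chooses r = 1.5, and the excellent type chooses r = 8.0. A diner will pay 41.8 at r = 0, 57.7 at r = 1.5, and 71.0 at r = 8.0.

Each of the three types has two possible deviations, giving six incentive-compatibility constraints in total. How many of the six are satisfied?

6

Mediocre (own payoff 41.8): to r=1.5 gives 57.7 − 11.5×1.5 = 40.45 → no gain ✓; to r=8.0 gives 71.0 − 11.5×8.0 = -21 → no gain ✓.
Good (own payoff 57.7 − 4.0×1.5 = 51.7): to r=0 gives 41.8 → no gain ✓; to r=8.0 gives 71.0 − 4.0×8.0 = 39 → no gain ✓.
Excellent (own payoff 71.0 − 1.3×8.0 = 60.6): to r=0 gives 41.8 → no gain ✓; to r=1.5 gives 57.7 − 1.3×1.5 = 55.75 → no gain ✓.
6 of the 6 constraints hold; this profile is a separating equilibrium.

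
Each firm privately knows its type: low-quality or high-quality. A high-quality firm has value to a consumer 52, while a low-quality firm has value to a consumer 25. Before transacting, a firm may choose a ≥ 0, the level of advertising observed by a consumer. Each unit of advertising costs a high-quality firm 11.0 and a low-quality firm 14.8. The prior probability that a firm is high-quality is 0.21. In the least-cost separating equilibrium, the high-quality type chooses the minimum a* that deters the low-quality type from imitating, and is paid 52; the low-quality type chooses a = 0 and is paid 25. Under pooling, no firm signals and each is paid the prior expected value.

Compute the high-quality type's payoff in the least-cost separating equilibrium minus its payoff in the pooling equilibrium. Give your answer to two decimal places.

Least-cost separating signal: a* solves 25 = 52 − 14.8·a*, so a* = (52 − 25)/14.8 ≈ 1.8243.
High-quality type's separating payoff: 52 − 11.0 × a* = 52 − 11.0 × (52 − 25)/14.8 = 52 − 297/14.8 ≈ 31.9324.
Pooling payoff: 0.21 × 52 + 0.79 × 25 = 30.67.
Difference: 31.9324 − 30.67 = 1.2624, i.e. 1.26 to two decimal places.
The high-quality type prefers to separate.

1.26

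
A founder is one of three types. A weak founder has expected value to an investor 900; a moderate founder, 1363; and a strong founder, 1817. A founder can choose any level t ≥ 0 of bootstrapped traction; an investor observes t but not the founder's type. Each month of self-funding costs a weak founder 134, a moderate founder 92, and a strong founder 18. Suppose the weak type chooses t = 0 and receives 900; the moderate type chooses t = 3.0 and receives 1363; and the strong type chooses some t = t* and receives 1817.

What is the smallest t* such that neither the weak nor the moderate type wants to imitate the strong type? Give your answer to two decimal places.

Moderate type (on-path payoff 1363 − 92×3.0 = 1087) won't mimic when 1087 ≥ 1817 − 92·t*, i.e. t* ≥ 7.93.
Weak type (on-path payoff 900) won't mimic when 900 ≥ 1817 − 134·t*, i.e. t* ≥ 6.84.
Both must hold, so t* = max(6.84, 7.93) = 7.93. The moderate type's constraint binds.

7.93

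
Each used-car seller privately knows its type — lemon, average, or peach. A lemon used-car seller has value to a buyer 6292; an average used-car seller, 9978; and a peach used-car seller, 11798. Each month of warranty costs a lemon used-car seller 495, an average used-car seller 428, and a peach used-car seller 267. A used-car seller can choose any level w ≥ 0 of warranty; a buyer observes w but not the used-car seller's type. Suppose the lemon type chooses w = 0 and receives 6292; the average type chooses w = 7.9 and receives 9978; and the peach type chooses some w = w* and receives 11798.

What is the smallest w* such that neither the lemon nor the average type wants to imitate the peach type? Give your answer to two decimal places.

12.15

Lemon type (on-path payoff 6292) won't mimic when 6292 ≥ 11798 − 495·w*, i.e. w* ≥ 11.12.
Average type (on-path payoff 9978 − 428×7.9 = 6596.8) won't mimic when 6596.8 ≥ 11798 − 428·w*, i.e. w* ≥ 12.15.
Both must hold, so w* = max(11.12, 12.15) = 12.15. The average type's constraint binds.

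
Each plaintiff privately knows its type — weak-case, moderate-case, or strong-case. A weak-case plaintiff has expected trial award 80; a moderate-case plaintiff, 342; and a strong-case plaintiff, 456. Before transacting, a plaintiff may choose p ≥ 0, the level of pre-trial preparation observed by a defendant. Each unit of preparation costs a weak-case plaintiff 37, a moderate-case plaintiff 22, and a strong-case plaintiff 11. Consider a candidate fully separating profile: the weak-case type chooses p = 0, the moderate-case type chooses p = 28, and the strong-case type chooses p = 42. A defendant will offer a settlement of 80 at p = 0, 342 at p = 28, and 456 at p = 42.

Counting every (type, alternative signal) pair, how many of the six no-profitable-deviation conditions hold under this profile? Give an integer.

3

Weak-case (own payoff 80): to p=28 gives 342 − 37×28 = -694 → no gain ✓; to p=42 gives 456 − 37×42 = -1098 → no gain ✓.
Strong-case (own payoff 456 − 11×42 = -6): to p=0 gives 80 → profitable ✗; to p=28 gives 342 − 11×28 = 34 → profitable ✗.
Moderate-case (own payoff 342 − 22×28 = -274): to p=0 gives 80 → profitable ✗; to p=42 gives 456 − 22×42 = -468 → no gain ✓.
3 of the 6 constraints hold; not an equilibrium.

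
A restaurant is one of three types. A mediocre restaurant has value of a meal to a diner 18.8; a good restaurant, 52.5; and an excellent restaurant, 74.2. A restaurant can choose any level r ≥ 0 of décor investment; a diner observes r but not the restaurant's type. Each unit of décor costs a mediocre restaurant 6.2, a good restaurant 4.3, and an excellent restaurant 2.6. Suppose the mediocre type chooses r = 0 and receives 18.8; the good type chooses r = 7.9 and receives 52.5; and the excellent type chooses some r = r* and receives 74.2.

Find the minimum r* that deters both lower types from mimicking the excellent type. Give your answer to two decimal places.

12.95

Good type (on-path payoff 52.5 − 4.3×7.9 = 18.53) won't mimic when 18.53 ≥ 74.2 − 4.3·r*, i.e. r* ≥ 12.95.
Mediocre type (on-path payoff 18.8) won't mimic when 18.8 ≥ 74.2 − 6.2·r*, i.e. r* ≥ 8.94.
Both must hold, so r* = max(8.94, 12.95) = 12.95. The good type's constraint binds.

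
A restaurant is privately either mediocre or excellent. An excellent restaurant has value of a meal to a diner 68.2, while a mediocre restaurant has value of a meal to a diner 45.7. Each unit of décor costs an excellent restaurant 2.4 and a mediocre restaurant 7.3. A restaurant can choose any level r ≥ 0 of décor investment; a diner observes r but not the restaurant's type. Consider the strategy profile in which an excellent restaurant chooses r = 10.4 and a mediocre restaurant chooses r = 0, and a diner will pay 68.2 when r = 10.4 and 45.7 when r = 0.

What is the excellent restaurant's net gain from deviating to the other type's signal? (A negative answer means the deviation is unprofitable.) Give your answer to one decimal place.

Playing r = 10.4 the excellent restaurant receives 68.2 − 2.4 × 10.4 = 43.24.
Deviating to r = 0 yields 45.7 instead.
Gain from deviating: 45.7 − 43.24 = 2.46, i.e. 2.5 to one decimal place.
The gain is positive, so the excellent type's incentive-compatibility constraint is violated — this profile is not a separating equilibrium.

2.5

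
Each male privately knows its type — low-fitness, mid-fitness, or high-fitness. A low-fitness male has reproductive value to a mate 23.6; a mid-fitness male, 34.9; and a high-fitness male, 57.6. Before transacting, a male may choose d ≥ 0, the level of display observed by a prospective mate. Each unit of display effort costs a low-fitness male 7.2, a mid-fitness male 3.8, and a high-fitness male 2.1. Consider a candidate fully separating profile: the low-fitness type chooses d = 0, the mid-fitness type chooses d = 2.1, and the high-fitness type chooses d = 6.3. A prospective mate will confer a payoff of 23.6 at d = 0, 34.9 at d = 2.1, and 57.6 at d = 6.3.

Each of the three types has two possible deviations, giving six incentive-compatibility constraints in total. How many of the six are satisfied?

Low-fitness (own payoff 23.6): to d=2.1 gives 34.9 − 7.2×2.1 = 19.78 → no gain ✓; to d=6.3 gives 57.6 − 7.2×6.3 = 12.24 → no gain ✓.
High-fitness (own payoff 57.6 − 2.1×6.3 = 44.37): to d=0 gives 23.6 → no gain ✓; to d=2.1 gives 34.9 − 2.1×2.1 = 30.49 → no gain ✓.
Mid-fitness (own payoff 34.9 − 3.8×2.1 = 26.92): to d=0 gives 23.6 → no gain ✓; to d=6.3 gives 57.6 − 3.8×6.3 = 33.66 → profitable ✗.
5 of the 6 constraints hold; not an equilibrium.

5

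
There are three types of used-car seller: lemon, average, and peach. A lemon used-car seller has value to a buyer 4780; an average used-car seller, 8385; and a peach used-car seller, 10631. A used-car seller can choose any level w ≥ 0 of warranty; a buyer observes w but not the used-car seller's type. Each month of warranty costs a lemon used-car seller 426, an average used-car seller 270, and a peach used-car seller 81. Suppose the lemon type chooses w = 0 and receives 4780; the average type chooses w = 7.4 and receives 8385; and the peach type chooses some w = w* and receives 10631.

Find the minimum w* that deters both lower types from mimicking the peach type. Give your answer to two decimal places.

Lemon type (on-path payoff 4780) won't mimic when 4780 ≥ 10631 − 426·w*, i.e. w* ≥ 13.73.
Average type (on-path payoff 8385 − 270×7.4 = 6387) won't mimic when 6387 ≥ 10631 − 270·w*, i.e. w* ≥ 15.72.
Both must hold, so w* = max(13.73, 15.72) = 15.72. The average type's constraint binds.

15.72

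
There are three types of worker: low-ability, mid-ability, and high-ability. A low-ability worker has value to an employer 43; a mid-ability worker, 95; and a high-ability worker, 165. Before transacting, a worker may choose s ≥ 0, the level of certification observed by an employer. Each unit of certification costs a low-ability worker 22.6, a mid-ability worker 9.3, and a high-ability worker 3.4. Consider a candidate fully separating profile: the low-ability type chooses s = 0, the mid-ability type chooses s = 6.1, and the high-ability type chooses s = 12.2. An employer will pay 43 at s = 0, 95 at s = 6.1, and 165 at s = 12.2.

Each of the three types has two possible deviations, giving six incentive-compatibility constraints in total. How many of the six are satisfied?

4

Mid-ability (own payoff 95 − 9.3×6.1 = 38.27): to s=0 gives 43 → profitable ✗; to s=12.2 gives 165 − 9.3×12.2 = 51.54 → profitable ✗.
Low-ability (own payoff 43): to s=6.1 gives 95 − 22.6×6.1 = -42.86 → no gain ✓; to s=12.2 gives 165 − 22.6×12.2 = -110.72 → no gain ✓.
High-ability (own payoff 165 − 3.4×12.2 = 123.52): to s=0 gives 43 → no gain ✓; to s=6.1 gives 95 − 3.4×6.1 = 74.26 → no gain ✓.
4 of the 6 constraints hold; not an equilibrium.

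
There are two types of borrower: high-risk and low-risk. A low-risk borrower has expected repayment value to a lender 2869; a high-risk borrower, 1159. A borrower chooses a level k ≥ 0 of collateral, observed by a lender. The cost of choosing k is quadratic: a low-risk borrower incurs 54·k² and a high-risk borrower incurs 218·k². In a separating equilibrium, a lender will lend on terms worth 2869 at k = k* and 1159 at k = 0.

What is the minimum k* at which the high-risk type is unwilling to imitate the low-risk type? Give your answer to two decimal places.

2.80

The high-risk type at k = 0 receives 1159; imitating at k* yields 2869 − 218·k*².
Indifference: 1159 = 2869 − 218·k*², so k*² = (2869 − 1159) / 218 ≈ 7.8440.
k* = √7.8440 ≈ 2.80.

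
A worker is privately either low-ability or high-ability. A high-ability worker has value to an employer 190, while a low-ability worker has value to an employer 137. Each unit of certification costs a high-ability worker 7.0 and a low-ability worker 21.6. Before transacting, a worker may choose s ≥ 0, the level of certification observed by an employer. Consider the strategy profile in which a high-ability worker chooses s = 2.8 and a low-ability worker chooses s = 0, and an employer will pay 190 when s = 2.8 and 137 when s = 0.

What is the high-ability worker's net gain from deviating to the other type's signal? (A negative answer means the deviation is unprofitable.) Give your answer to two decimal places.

-33.40

Playing s = 2.8 the high-ability worker receives 190 − 7.0 × 2.8 = 170.4.
Deviating to s = 0 yields 137 instead.
Gain from deviating: 137 − 170.4 = -33.40.
The gain is negative, so the high-ability type's incentive-compatibility constraint is satisfied.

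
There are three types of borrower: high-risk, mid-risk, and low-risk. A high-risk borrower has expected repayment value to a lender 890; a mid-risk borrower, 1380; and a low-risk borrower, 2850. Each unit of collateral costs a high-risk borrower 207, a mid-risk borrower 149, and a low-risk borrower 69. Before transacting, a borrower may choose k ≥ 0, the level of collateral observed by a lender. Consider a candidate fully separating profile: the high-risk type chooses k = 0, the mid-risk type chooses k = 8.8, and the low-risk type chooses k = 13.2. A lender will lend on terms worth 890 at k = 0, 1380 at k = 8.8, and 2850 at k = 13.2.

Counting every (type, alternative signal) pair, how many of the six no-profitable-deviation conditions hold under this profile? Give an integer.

4

High-risk (own payoff 890): to k=8.8 gives 1380 − 207×8.8 = -441.6 → no gain ✓; to k=13.2 gives 2850 − 207×13.2 = 117.6 → no gain ✓.
Mid-risk (own payoff 1380 − 149×8.8 = 68.8): to k=0 gives 890 → profitable ✗; to k=13.2 gives 2850 − 149×13.2 = 883.2 → profitable ✗.
Low-risk (own payoff 2850 − 69×13.2 = 1939.2): to k=0 gives 890 → no gain ✓; to k=8.8 gives 1380 − 69×8.8 = 772.8 → no gain ✓.
4 of the 6 constraints hold; not an equilibrium.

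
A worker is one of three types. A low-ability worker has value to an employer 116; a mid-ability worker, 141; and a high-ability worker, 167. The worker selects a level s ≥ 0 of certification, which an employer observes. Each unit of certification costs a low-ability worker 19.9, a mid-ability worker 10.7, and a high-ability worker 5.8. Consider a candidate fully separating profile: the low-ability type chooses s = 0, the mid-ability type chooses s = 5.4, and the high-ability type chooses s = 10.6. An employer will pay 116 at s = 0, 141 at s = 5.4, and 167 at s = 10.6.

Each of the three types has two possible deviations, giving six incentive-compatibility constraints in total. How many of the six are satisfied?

3

Mid-ability (own payoff 141 − 10.7×5.4 = 83.22): to s=0 gives 116 → profitable ✗; to s=10.6 gives 167 − 10.7×10.6 = 53.58 → no gain ✓.
High-ability (own payoff 167 − 5.8×10.6 = 105.52): to s=0 gives 116 → profitable ✗; to s=5.4 gives 141 − 5.8×5.4 = 109.68 → profitable ✗.
Low-ability (own payoff 116): to s=5.4 gives 141 − 19.9×5.4 = 33.54 → no gain ✓; to s=10.6 gives 167 − 19.9×10.6 = -43.94 → no gain ✓.
3 of the 6 constraints hold; not an equilibrium.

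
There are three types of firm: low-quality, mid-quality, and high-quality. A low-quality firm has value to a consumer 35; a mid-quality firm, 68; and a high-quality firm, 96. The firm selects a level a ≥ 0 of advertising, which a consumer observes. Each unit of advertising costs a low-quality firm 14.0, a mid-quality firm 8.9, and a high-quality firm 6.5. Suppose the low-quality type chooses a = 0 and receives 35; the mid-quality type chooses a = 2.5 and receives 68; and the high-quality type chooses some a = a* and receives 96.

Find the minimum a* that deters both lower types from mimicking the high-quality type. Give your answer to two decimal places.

5.65

Mid-quality type (on-path payoff 68 − 8.9×2.5 = 45.75) won't mimic when 45.75 ≥ 96 − 8.9·a*, i.e. a* ≥ 5.65.
Low-quality type (on-path payoff 35) won't mimic when 35 ≥ 96 − 14.0·a*, i.e. a* ≥ 4.36.
Both must hold, so a* = max(4.36, 5.65) = 5.65. The mid-quality type's constraint binds.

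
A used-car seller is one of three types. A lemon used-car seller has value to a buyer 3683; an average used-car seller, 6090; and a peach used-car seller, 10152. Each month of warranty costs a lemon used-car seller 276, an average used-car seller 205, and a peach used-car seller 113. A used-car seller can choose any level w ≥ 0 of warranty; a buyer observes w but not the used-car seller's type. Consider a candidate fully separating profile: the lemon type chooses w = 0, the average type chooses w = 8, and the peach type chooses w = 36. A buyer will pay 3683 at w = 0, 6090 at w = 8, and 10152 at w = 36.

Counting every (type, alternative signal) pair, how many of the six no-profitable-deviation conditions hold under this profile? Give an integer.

5

Peach (own payoff 10152 − 113×36 = 6084): to w=0 gives 3683 → no gain ✓; to w=8 gives 6090 − 113×8 = 5186 → no gain ✓.
Lemon (own payoff 3683): to w=8 gives 6090 − 276×8 = 3882 → profitable ✗; to w=36 gives 10152 − 276×36 = 216 → no gain ✓.
Average (own payoff 6090 − 205×8 = 4450): to w=0 gives 3683 → no gain ✓; to w=36 gives 10152 − 205×36 = 2772 → no gain ✓.
5 of the 6 constraints hold; not an equilibrium.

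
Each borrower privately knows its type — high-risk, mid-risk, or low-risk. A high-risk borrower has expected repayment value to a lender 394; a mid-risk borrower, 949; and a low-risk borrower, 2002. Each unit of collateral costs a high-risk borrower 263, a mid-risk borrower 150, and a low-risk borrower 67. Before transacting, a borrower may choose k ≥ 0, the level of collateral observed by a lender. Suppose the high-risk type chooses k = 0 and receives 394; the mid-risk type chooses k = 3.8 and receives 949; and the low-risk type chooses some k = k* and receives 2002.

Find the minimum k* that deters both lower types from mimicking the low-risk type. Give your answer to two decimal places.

Mid-risk type (on-path payoff 949 − 150×3.8 = 379) won't mimic when 379 ≥ 2002 − 150·k*, i.e. k* ≥ 10.82.
High-risk type (on-path payoff 394) won't mimic when 394 ≥ 2002 − 263·k*, i.e. k* ≥ 6.11.
Both must hold, so k* = max(6.11, 10.82) = 10.82. The mid-risk type's constraint binds.

10.82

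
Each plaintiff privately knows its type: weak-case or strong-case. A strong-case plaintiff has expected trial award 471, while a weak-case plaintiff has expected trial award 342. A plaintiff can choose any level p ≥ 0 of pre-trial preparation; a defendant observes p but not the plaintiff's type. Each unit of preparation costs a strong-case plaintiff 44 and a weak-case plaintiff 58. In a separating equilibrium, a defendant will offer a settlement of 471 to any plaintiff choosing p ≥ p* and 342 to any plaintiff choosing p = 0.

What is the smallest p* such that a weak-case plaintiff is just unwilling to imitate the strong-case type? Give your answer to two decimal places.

A weak-case plaintiff choosing p = 0 receives 342.
Imitating at p* instead would pay 471 at cost 58·p*, netting 471 − 58·p*.
Indifference: 342 = 471 − 58·p*, so p* = (471 − 342) / 58 ≈ 2.22.
At p* the weak-case type's incentive constraint just binds; the strong-case type strictly prefers p* since its per-unit cost is lower.

2.22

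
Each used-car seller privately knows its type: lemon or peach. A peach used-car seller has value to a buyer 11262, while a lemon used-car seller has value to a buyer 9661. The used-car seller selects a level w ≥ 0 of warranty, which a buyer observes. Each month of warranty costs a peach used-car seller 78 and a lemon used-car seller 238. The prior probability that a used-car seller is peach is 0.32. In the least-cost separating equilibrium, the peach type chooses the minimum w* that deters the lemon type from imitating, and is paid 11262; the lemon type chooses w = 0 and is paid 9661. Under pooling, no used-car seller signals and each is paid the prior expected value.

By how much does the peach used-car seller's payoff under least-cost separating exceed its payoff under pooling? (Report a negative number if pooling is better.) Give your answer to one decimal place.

564.0

Least-cost separating signal: w* solves 9661 = 11262 − 238·w*, so w* = (11262 − 9661)/238 ≈ 6.7269.
Peach type's separating payoff: 11262 − 78 × w* = 11262 − 78 × (11262 − 9661)/238 = 11262 − 124878/238 ≈ 10737.303.
Pooling payoff: 0.32 × 11262 + 0.68 × 9661 = 10173.32.
Difference: 10737.303 − 10173.32 = 563.983, i.e. 564.0 to one decimal place.
The peach type prefers to separate.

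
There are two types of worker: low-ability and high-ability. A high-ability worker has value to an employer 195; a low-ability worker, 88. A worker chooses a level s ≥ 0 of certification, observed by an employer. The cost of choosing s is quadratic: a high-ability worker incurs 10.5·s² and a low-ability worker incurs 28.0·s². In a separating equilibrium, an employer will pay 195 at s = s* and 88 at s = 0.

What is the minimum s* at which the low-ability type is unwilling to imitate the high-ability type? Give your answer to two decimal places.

1.95

The low-ability type at s = 0 receives 88; imitating at s* yields 195 − 28.0·s*².
Indifference: 88 = 195 − 28.0·s*², so s*² = (195 − 88) / 28.0 ≈ 3.8214.
s* = √3.8214 ≈ 1.95.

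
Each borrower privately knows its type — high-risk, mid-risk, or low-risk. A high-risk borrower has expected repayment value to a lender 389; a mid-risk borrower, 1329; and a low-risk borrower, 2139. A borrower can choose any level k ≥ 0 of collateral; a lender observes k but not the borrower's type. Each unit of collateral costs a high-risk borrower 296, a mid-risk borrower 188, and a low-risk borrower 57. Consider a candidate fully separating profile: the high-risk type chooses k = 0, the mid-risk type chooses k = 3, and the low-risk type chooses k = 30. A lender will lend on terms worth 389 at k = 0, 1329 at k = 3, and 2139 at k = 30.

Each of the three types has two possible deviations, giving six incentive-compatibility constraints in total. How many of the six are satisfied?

4

Mid-risk (own payoff 1329 − 188×3 = 765): to k=0 gives 389 → no gain ✓; to k=30 gives 2139 − 188×30 = -3501 → no gain ✓.
High-risk (own payoff 389): to k=3 gives 1329 − 296×3 = 441 → profitable ✗; to k=30 gives 2139 − 296×30 = -6741 → no gain ✓.
Low-risk (own payoff 2139 − 57×30 = 429): to k=0 gives 389 → no gain ✓; to k=3 gives 1329 − 57×3 = 1158 → profitable ✗.
4 of the 6 constraints hold; not an equilibrium.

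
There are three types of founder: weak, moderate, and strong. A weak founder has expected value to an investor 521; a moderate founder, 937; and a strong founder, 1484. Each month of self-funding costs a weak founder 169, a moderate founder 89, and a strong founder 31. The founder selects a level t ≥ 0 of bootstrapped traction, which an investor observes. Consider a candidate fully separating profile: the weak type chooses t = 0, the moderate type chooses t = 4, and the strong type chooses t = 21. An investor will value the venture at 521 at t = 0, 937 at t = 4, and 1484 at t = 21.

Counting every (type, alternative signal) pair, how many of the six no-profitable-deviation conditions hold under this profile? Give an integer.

Strong (own payoff 1484 − 31×21 = 833): to t=0 gives 521 → no gain ✓; to t=4 gives 937 − 31×4 = 813 → no gain ✓.
Weak (own payoff 521): to t=4 gives 937 − 169×4 = 261 → no gain ✓; to t=21 gives 1484 − 169×21 = -2065 → no gain ✓.
Moderate (own payoff 937 − 89×4 = 581): to t=0 gives 521 → no gain ✓; to t=21 gives 1484 − 89×21 = -385 → no gain ✓.
6 of the 6 constraints hold; this profile is a separating equilibrium.

6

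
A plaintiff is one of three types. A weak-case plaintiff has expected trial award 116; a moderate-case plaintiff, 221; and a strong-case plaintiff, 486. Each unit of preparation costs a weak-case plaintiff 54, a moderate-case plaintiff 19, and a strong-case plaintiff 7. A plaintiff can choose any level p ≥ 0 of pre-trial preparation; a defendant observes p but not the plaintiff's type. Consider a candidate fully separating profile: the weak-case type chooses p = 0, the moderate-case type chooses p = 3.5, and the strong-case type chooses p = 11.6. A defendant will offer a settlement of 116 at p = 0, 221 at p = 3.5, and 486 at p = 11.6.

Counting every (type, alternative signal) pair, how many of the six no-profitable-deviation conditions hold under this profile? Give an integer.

Weak-case (own payoff 116): to p=3.5 gives 221 − 54×3.5 = 32 → no gain ✓; to p=11.6 gives 486 − 54×11.6 = -140.4 → no gain ✓.
Strong-case (own payoff 486 − 7×11.6 = 404.8): to p=0 gives 116 → no gain ✓; to p=3.5 gives 221 − 7×3.5 = 196.5 → no gain ✓.
Moderate-case (own payoff 221 − 19×3.5 = 154.5): to p=0 gives 116 → no gain ✓; to p=11.6 gives 486 − 19×11.6 = 265.6 → profitable ✗.
5 of the 6 constraints hold; not an equilibrium.

5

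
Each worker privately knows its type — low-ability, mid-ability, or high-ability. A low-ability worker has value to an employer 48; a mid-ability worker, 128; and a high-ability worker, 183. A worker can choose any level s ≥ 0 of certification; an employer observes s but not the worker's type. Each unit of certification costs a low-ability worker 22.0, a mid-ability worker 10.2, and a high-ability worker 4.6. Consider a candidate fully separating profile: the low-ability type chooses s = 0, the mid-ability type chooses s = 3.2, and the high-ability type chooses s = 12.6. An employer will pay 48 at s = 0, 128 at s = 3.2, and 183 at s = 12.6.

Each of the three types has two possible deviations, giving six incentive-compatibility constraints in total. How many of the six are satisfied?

High-ability (own payoff 183 − 4.6×12.6 = 125.04): to s=0 gives 48 → no gain ✓; to s=3.2 gives 128 − 4.6×3.2 = 113.28 → no gain ✓.
Low-ability (own payoff 48): to s=3.2 gives 128 − 22.0×3.2 = 57.6 → profitable ✗; to s=12.6 gives 183 − 22.0×12.6 = -94.2 → no gain ✓.
Mid-ability (own payoff 128 − 10.2×3.2 = 95.36): to s=0 gives 48 → no gain ✓; to s=12.6 gives 183 − 10.2×12.6 = 54.48 → no gain ✓.
5 of the 6 constraints hold; not an equilibrium.

5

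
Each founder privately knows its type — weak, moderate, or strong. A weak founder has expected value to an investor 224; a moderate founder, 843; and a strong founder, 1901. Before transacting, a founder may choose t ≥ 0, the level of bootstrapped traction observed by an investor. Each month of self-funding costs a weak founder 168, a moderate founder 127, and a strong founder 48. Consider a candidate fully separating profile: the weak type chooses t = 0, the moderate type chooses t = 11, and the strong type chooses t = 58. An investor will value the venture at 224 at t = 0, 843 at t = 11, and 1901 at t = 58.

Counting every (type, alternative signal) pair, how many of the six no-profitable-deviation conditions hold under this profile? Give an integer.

Moderate (own payoff 843 − 127×11 = -554): to t=0 gives 224 → profitable ✗; to t=58 gives 1901 − 127×58 = -5465 → no gain ✓.
Weak (own payoff 224): to t=11 gives 843 − 168×11 = -1005 → no gain ✓; to t=58 gives 1901 − 168×58 = -7843 → no gain ✓.
Strong (own payoff 1901 − 48×58 = -883): to t=0 gives 224 → profitable ✗; to t=11 gives 843 − 48×11 = 315 → profitable ✗.
3 of the 6 constraints hold; not an equilibrium.

3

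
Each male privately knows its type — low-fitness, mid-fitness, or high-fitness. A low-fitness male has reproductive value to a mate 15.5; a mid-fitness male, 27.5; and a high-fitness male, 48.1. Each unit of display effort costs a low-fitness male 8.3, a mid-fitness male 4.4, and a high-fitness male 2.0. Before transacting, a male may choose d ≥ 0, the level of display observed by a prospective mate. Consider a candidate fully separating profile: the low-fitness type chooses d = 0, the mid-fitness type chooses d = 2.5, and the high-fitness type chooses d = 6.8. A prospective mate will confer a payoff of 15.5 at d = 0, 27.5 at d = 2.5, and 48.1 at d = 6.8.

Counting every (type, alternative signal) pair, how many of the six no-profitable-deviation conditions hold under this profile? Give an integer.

Low-fitness (own payoff 15.5): to d=2.5 gives 27.5 − 8.3×2.5 = 6.75 → no gain ✓; to d=6.8 gives 48.1 − 8.3×6.8 = -8.34 → no gain ✓.
Mid-fitness (own payoff 27.5 − 4.4×2.5 = 16.5): to d=0 gives 15.5 → no gain ✓; to d=6.8 gives 48.1 − 4.4×6.8 = 18.18 → profitable ✗.
High-fitness (own payoff 48.1 − 2.0×6.8 = 34.5): to d=0 gives 15.5 → no gain ✓; to d=2.5 gives 27.5 − 2.0×2.5 = 22.5 → no gain ✓.
5 of the 6 constraints hold; not an equilibrium.

5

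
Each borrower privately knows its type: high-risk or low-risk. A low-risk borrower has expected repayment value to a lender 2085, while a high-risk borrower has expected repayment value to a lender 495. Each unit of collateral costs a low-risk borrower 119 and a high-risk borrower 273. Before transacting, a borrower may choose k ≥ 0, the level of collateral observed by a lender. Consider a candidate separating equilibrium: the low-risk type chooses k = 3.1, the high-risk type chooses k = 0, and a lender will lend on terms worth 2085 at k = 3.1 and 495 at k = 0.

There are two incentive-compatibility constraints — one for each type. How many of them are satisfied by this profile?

1

High-risk type: stay at 0 → 495; mimic → 2085 − 273 × 3.1 = 1238.7. IC fails (495 < 1238.7).
Low-risk type: signal → 2085 − 119 × 3.1 = 1716.1; deviate to 0 → 495. IC holds (1716.1 ≥ 495).
1 of 2 constraints hold, so this profile is not an equilibrium.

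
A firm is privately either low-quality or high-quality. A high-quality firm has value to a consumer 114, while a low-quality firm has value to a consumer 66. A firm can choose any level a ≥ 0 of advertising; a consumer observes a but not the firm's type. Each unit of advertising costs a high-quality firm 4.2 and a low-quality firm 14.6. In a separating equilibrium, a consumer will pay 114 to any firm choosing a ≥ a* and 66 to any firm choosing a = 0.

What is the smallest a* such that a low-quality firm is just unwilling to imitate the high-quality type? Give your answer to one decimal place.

A low-quality firm choosing a = 0 receives 66.
Imitating at a* instead would pay 114 at cost 14.6·a*, netting 114 − 14.6·a*.
Indifference: 66 = 114 − 14.6·a*, so a* = (114 − 66) / 14.6 ≈ 3.3.
This is the low-quality type's binding incentive-compatibility constraint; any a ≥ 3.3 sustains separation on that side.

3.3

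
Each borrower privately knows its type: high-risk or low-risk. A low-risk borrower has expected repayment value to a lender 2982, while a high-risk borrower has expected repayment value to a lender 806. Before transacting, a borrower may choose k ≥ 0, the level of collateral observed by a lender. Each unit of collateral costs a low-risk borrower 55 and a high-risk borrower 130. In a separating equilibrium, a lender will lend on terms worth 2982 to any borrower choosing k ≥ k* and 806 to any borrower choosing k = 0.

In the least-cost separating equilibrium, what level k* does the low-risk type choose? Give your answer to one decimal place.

A high-risk borrower choosing k = 0 receives 806.
Imitating at k* instead would pay 2982 at cost 130·k*, netting 2982 − 130·k*.
Indifference: 806 = 2982 − 130·k*, so k* = (2982 − 806) / 130 ≈ 16.7.
At k* the high-risk type's incentive constraint just binds; the low-risk type strictly prefers k* since its per-unit cost is lower.

16.7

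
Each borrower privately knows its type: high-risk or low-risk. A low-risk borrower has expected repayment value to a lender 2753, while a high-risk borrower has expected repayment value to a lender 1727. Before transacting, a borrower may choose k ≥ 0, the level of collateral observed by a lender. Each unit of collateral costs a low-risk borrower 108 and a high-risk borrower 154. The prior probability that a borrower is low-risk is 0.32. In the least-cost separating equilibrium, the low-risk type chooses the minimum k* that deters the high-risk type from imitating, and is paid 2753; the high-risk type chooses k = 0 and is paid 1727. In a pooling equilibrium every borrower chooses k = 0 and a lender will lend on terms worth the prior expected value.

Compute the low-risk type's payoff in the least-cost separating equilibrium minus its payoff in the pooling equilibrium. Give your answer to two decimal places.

Least-cost separating signal: k* solves 1727 = 2753 − 154·k*, so k* = (2753 − 1727)/154 ≈ 6.6623.
Low-risk type's separating payoff: 2753 − 108 × k* = 2753 − 108 × (2753 − 1727)/154 = 2753 − 110808/154 ≈ 2033.4675.
Pooling payoff: 0.32 × 2753 + 0.68 × 1727 = 2055.32.
Difference: 2033.4675 − 2055.32 = -21.8525, i.e. -21.85 to two decimal places.
The low-risk type would prefer the pooling outcome.

-21.85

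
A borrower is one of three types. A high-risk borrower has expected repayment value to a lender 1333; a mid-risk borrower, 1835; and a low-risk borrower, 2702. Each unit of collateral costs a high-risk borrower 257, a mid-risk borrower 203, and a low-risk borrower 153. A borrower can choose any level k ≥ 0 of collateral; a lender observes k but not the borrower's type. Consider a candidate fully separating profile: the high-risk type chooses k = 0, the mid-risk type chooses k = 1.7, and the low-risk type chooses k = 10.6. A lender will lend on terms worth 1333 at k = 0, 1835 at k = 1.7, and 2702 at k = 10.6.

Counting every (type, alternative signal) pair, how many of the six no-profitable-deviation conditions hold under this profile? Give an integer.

High-risk (own payoff 1333): to k=1.7 gives 1835 − 257×1.7 = 1398.1 → profitable ✗; to k=10.6 gives 2702 − 257×10.6 = -22.2 → no gain ✓.
Low-risk (own payoff 2702 − 153×10.6 = 1080.2): to k=0 gives 1333 → profitable ✗; to k=1.7 gives 1835 − 153×1.7 = 1574.9 → profitable ✗.
Mid-risk (own payoff 1835 − 203×1.7 = 1489.9): to k=0 gives 1333 → no gain ✓; to k=10.6 gives 2702 − 203×10.6 = 550.2 → no gain ✓.
3 of the 6 constraints hold; not an equilibrium.

3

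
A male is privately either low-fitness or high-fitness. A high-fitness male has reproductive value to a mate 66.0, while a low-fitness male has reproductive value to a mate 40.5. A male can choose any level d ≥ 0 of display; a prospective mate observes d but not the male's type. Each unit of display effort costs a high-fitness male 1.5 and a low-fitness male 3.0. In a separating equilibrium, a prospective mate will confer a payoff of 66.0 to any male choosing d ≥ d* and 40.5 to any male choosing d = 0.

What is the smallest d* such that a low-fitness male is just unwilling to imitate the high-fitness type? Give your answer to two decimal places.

A low-fitness male choosing d = 0 receives 40.5.
Imitating at d* instead would pay 66.0 at cost 3.0·d*, netting 66.0 − 3.0·d*.
Indifference: 40.5 = 66.0 − 3.0·d*, so d* = (66.0 − 40.5) / 3.0 = 8.50.
At d* the low-fitness type's incentive constraint just binds; the high-fitness type strictly prefers d* since its per-unit cost is lower.

8.50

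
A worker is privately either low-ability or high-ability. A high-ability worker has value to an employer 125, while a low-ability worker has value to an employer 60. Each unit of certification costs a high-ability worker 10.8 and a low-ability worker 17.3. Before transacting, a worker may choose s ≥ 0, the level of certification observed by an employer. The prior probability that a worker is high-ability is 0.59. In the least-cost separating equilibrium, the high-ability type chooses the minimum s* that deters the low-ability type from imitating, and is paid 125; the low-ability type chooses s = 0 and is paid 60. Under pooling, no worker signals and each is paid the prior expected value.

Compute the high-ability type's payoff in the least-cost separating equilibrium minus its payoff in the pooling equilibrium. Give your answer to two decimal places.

-13.93

Least-cost separating signal: s* solves 60 = 125 − 17.3·s*, so s* = (125 − 60)/17.3 ≈ 3.7572.
High-ability type's separating payoff: 125 − 10.8 × s* = 125 − 10.8 × (125 − 60)/17.3 = 125 − 702/17.3 ≈ 84.4220.
Pooling payoff: 0.59 × 125 + 0.41 × 60 = 98.35.
Difference: 84.4220 − 98.35 = -13.928, i.e. -13.93 to two decimal places.
The high-ability type would prefer the pooling outcome.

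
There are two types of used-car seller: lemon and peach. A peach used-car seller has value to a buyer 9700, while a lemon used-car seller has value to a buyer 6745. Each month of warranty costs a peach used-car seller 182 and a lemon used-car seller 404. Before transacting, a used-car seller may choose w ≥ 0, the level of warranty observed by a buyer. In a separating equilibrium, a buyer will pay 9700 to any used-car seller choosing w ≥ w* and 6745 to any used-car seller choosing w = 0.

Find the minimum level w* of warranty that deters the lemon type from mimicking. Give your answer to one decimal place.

7.3

A lemon used-car seller choosing w = 0 receives 6745.
Imitating at w* instead would pay 9700 at cost 404·w*, netting 9700 − 404·w*.
Indifference: 6745 = 9700 − 404·w*, so w* = (9700 − 6745) / 404 ≈ 7.3.
This is the lemon type's binding incentive-compatibility constraint; any w ≥ 7.3 sustains separation on that side.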